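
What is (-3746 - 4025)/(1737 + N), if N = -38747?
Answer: 7771/37010 ≈ 0.20997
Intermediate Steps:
(-3746 - 4025)/(1737 + N) = (-3746 - 4025)/(1737 - 38747) = -7771/(-37010) = -7771*(-1/37010) = 7771/37010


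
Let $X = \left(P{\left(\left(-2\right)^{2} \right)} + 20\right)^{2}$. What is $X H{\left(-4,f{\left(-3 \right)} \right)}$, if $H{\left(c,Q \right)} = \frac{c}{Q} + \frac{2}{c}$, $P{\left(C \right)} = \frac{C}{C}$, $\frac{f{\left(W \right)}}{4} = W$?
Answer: $- \frac{147}{2} \approx -73.5$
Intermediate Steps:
$f{\left(W \right)} = 4 W$
$P{\left(C \right)} = 1$
$H{\left(c,Q \right)} = \frac{2}{c} + \frac{c}{Q}$
$X = 441$ ($X = \left(1 + 20\right)^{2} = 21^{2} = 441$)
$X H{\left(-4,f{\left(-3 \right)} \right)} = 441 \left(\frac{2}{-4} - \frac{4}{4 \left(-3\right)}\right) = 441 \left(2 \left(- \frac{1}{4}\right) - \frac{4}{-12}\right) = 441 \left(- \frac{1}{2} - - \frac{1}{3}\right) = 441 \left(- \frac{1}{2} + \frac{1}{3}\right) = 441 \left(- \frac{1}{6}\right) = - \frac{147}{2}$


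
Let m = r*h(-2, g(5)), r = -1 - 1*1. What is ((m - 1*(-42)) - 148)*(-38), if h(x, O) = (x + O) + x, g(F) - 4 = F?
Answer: 4408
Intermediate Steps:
g(F) = 4 + F
r = -2 (r = -1 - 1 = -2)
h(x, O) = O + 2*x (h(x, O) = (O + x) + x = O + 2*x)
m = -10 (m = -2*((4 + 5) + 2*(-2)) = -2*(9 - 4) = -2*5 = -10)
((m - 1*(-42)) - 148)*(-38) = ((-10 - 1*(-42)) - 148)*(-38) = ((-10 + 42) - 148)*(-38) = (32 - 148)*(-38) = -116*(-38) = 4408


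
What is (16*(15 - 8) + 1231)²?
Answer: 1803649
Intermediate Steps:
(16*(15 - 8) + 1231)² = (16*7 + 1231)² = (112 + 1231)² = 1343² = 1803649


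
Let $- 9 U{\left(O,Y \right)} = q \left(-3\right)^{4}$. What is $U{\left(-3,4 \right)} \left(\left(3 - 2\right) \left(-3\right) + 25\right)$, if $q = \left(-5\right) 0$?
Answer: $0$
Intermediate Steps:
$q = 0$
$U{\left(O,Y \right)} = 0$ ($U{\left(O,Y \right)} = - \frac{0 \left(-3\right)^{4}}{9} = - \frac{0 \cdot 81}{9} = \left(- \frac{1}{9}\right) 0 = 0$)
$U{\left(-3,4 \right)} \left(\left(3 - 2\right) \left(-3\right) + 25\right) = 0 \left(\left(3 - 2\right) \left(-3\right) + 25\right) = 0 \left(1 \left(-3\right) + 25\right) = 0 \left(-3 + 25\right) = 0 \cdot 22 = 0$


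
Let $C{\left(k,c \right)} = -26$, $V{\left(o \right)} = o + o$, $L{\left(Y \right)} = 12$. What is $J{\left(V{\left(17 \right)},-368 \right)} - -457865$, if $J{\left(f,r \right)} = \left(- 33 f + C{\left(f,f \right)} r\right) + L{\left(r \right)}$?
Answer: $466323$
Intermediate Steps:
$V{\left(o \right)} = 2 o$
$J{\left(f,r \right)} = 12 - 33 f - 26 r$ ($J{\left(f,r \right)} = \left(- 33 f - 26 r\right) + 12 = 12 - 33 f - 26 r$)
$J{\left(V{\left(17 \right)},-368 \right)} - -457865 = \left(12 - 33 \cdot 2 \cdot 17 - -9568\right) - -457865 = \left(12 - 1122 + 9568\right) + 457865 = 8458 + 457865 = 466323$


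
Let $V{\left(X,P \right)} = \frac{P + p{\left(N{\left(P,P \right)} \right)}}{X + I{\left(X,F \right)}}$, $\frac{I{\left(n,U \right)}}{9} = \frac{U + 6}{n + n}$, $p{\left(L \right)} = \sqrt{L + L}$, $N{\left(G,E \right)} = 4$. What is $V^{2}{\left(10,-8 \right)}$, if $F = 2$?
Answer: $\frac{225}{578} - \frac{50 \sqrt{2}}{289} \approx 0.1446$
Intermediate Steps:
$p{\left(L \right)} = \sqrt{2} \sqrt{L}$ ($p{\left(L \right)} = \sqrt{2 L} = \sqrt{2} \sqrt{L}$)
$I{\left(n,U \right)} = \frac{9 \left(6 + U\right)}{2 n}$ ($I{\left(n,U \right)} = 9 \frac{U + 6}{n + n} = 9 \frac{6 + U}{2 n} = \frac{9 \left(6 + U\right)}{2 n}$)
$V{\left(X,P \right)} = \frac{P + 2 \sqrt{2}}{X + \frac{36}{X}}$ ($V{\left(X,P \right)} = \frac{P + \sqrt{2} \sqrt{4}}{X + \frac{9 \left(6 + 2\right)}{2 X}} = \frac{P + \sqrt{2} \cdot 2}{X + \frac{9}{2} \frac{1}{X} 8} = \frac{P + 2 \sqrt{2}}{X + \frac{36}{X}}$)
$V^{2}{\left(10,-8 \right)} = \left(\frac{10 \left(-8 + 2 \sqrt{2}\right)}{36 + 10^{2}}\right)^{2} = \left(\frac{10 \left(-8 + 2 \sqrt{2}\right)}{36 + 100}\right)^{2} = \left(\frac{10 \left(-8 + 2 \sqrt{2}\right)}{136}\right)^{2} = \left(10 \cdot \frac{1}{136} \left(-8 + 2 \sqrt{2}\right)\right)^{2} = \left(- \frac{10}{17} + \frac{5 \sqrt{2}}{34}\right)^{2}$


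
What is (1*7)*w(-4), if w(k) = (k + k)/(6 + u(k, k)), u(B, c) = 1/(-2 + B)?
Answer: -48/5 ≈ -9.6000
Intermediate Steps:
w(k) = 2*k/(6 + 1/(-2 + k)) (w(k) = (k + k)/(6 + 1/(-2 + k)) = (2*k)/(6 + 1/(-2 + k)) = 2*k/(6 + 1/(-2 + k)))
(1*7)*w(-4) = (1*7)*(2*(-4)*(-2 - 4)/(-11 + 6*(-4))) = 7*(2*(-4)*(-6)/(-11 - 24)) = 7*(2*(-4)*(-6)/(-35)) = 7*(2*(-4)*(-1/35)*(-6)) = 7*(-48/35) = -48/5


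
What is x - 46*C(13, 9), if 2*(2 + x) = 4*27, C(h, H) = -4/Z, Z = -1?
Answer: -132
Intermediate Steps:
C(h, H) = 4 (C(h, H) = -4/(-1) = -4*(-1) = 4)
x = 52 (x = -2 + (4*27)/2 = -2 + (1/2)*108 = -2 + 54 = 52)
x - 46*C(13, 9) = 52 - 46*4 = 52 - 184 = -132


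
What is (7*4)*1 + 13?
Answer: 41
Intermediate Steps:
(7*4)*1 + 13 = 28*1 + 13 = 28 + 13 = 41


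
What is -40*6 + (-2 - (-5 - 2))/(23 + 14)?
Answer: -8875/37 ≈ -239.86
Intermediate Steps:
-40*6 + (-2 - (-5 - 2))/(23 + 14) = -240 + (-2 - 1*(-7))/37 = -240 + (-2 + 7)*(1/37) = -240 + 5*(1/37) = -240 + 5/37 = -8875/37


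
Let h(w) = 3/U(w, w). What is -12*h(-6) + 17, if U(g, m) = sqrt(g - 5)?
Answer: 17 + 36*I*sqrt(11)/11 ≈ 17.0 + 10.854*I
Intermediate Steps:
U(g, m) = sqrt(-5 + g)
h(w) = 3/sqrt(-5 + w) (h(w) = 3/(sqrt(-5 + w)) = 3/sqrt(-5 + w))
-12*h(-6) + 17 = -36/sqrt(-5 - 6) + 17 = -36/sqrt(-11) + 17 = -36*(-I*sqrt(11)/11) + 17 = -(-36)*I*sqrt(11)/11 + 17 = 36*I*sqrt(11)/11 + 17 = 17 + 36*I*sqrt(11)/11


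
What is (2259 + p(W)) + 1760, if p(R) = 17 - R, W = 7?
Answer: 4029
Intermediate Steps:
(2259 + p(W)) + 1760 = (2259 + (17 - 1*7)) + 1760 = (2259 + (17 - 7)) + 1760 = (2259 + 10) + 1760 = 2269 + 1760 = 4029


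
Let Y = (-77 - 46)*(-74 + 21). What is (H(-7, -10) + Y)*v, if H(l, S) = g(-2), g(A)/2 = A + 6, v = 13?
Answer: 84851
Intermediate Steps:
g(A) = 12 + 2*A (g(A) = 2*(A + 6) = 2*(6 + A) = 12 + 2*A)
H(l, S) = 8 (H(l, S) = 12 + 2*(-2) = 12 - 4 = 8)
Y = 6519 (Y = -123*(-53) = 6519)
(H(-7, -10) + Y)*v = (8 + 6519)*13 = 6527*13 = 84851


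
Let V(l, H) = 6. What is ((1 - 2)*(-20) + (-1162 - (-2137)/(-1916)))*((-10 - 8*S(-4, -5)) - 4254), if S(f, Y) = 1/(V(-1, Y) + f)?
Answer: 2336953003/479 ≈ 4.8788e+6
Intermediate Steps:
S(f, Y) = 1/(6 + f)
((1 - 2)*(-20) + (-1162 - (-2137)/(-1916)))*((-10 - 8*S(-4, -5)) - 4254) = ((1 - 2)*(-20) + (-1162 - (-2137)/(-1916)))*((-10 - 8/(6 - 4)) - 4254) = (-1*(-20) + (-1162 - (-2137)*(-1)/1916))*((-10 - 8/2) - 4254) = (20 + (-1162 - 1*2137/1916))*((-10 - 8*1/2) - 4254) = (20 + (-1162 - 2137/1916))*((-10 - 4) - 4254) = (20 - 2228529/1916)*(-14 - 4254) = -2190209/1916*(-4268) = 2336953003/479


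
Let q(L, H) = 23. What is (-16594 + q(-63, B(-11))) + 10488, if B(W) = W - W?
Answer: -6083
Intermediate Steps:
B(W) = 0
(-16594 + q(-63, B(-11))) + 10488 = (-16594 + 23) + 10488 = -16571 + 10488 = -6083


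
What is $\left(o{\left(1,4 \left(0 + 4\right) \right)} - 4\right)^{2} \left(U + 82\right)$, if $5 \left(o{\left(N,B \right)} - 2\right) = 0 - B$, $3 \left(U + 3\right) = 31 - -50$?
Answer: $\frac{71656}{25} \approx 2866.2$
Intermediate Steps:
$U = 24$ ($U = -3 + \frac{31 - -50}{3} = -3 + \frac{31 + 50}{3} = -3 + \frac{1}{3} \cdot 81 = -3 + 27 = 24$)
$o{\left(N,B \right)} = 2 - \frac{B}{5}$ ($o{\left(N,B \right)} = 2 + \frac{0 - B}{5} = 2 + \frac{\left(-1\right) B}{5} = 2 - \frac{B}{5}$)
$\left(o{\left(1,4 \left(0 + 4\right) \right)} - 4\right)^{2} \left(U + 82\right) = \left(\left(2 - \frac{4 \left(0 + 4\right)}{5}\right) - 4\right)^{2} \left(24 + 82\right) = \left(\left(2 - \frac{4 \cdot 4}{5}\right) - 4\right)^{2} \cdot 106 = \left(\left(2 - \frac{16}{5}\right) - 4\right)^{2} \cdot 106 = \left(- \frac{6}{5} - 4\right)^{2} \cdot 106 = \left(- \frac{26}{5}\right)^{2} \cdot 106 = \frac{676}{25} \cdot 106 = \frac{71656}{25}$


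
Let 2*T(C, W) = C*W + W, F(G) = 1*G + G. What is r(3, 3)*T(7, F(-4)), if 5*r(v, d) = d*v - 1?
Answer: -256/5 ≈ -51.200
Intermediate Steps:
r(v, d) = -⅕ + d*v/5 (r(v, d) = (d*v - 1)/5 = (-1 + d*v)/5 = -⅕ + d*v/5)
F(G) = 2*G (F(G) = G + G = 2*G)
T(C, W) = W/2 + C*W/2 (T(C, W) = (C*W + W)/2 = (W + C*W)/2 = W/2 + C*W/2)
r(3, 3)*T(7, F(-4)) = (-⅕ + (⅕)*3*3)*((2*(-4))*(1 + 7)/2) = (-⅕ + 9/5)*((½)*(-8)*8) = (8/5)*(-32) = -256/5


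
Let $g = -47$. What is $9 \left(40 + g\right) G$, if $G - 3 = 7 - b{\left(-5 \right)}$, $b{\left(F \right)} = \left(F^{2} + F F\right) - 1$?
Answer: $2457$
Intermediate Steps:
$b{\left(F \right)} = -1 + 2 F^{2}$ ($b{\left(F \right)} = \left(F^{2} + F^{2}\right) - 1 = 2 F^{2} - 1 = -1 + 2 F^{2}$)
$G = -39$ ($G = 3 + \left(7 - \left(-1 + 2 \left(-5\right)^{2}\right)\right) = 3 + \left(7 - \left(-1 + 2 \cdot 25\right)\right) = 3 + \left(7 - \left(-1 + 50\right)\right) = 3 + \left(7 - 49\right) = 3 - 42 = -39$)
$9 \left(40 + g\right) G = 9 \left(40 - 47\right) \left(-39\right) = 9 \left(\left(-7\right) \left(-39\right)\right) = 9 \cdot 273 = 2457$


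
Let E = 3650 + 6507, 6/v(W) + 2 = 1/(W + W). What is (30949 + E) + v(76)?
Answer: 4151402/101 ≈ 41103.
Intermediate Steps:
v(W) = 6/(-2 + 1/(2*W)) (v(W) = 6/(-2 + 1/(W + W)) = 6/(-2 + 1/(2*W)))
E = 10157
(30949 + E) + v(76) = (30949 + 10157) - 12*76/(-1 + 4*76) = 41106 - 12*76/(-1 + 304) = 41106 - 12*76/303 = 41106 - 12*76*1/303 = 41106 - 304/101 = 4151402/101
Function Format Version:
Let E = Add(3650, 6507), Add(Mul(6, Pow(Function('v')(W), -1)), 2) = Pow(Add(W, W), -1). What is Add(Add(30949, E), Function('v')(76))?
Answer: Rational(4151402, 101) ≈ 41103.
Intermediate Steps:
Function('v')(W) = Mul(6, Pow(Add(-2, Mul(Rational(1, 2), Pow(W, -1))), -1)) (Function('v')(W) = Mul(6, Pow(Add(-2, Pow(Add(W, W), -1)), -1)) = Mul(6, Pow(Add(-2, Pow(Mul(2, W), -1)), -1)) = Mul(6, Pow(Add(-2, Mul(Rational(1, 2), Pow(W, -1))), -1)))
E = 10157
Add(Add(30949, E), Function('v')(76)) = Add(Add(30949, 10157), Mul(-12, 76, Pow(Add(-1, Mul(4, 76)), -1))) = Add(41106, Mul(-12, 76, Pow(Add(-1, 304), -1))) = Add(41106, Mul(-12, 76, Pow(303, -1))) = Add(41106, Mul(-12, 76, Rational(1, 303))) = Add(41106, Rational(-304, 101)) = Rational(4151402, 101)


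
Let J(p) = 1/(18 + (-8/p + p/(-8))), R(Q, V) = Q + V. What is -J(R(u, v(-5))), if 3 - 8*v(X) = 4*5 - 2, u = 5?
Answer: -1600/24079 ≈ -0.066448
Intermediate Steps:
v(X) = -15/8 (v(X) = 3/8 - (4*5 - 2)/8 = 3/8 - (20 - 2)/8 = 3/8 - ⅛*18 = 3/8 - 9/4 = -15/8)
J(p) = 1/(18 - 8/p - p/8) (J(p) = 1/(18 + (-8/p + p*(-⅛))) = 1/(18 + (-8/p - p/8)) = 1/(18 - 8/p - p/8))
-J(R(u, v(-5))) = -(-8)*(5 - 15/8)/(64 + (5 - 15/8)² - 144*(5 - 15/8)) = -(-8)*25/(8*(64 + (25/8)² - 144*25/8)) = -(-8)*25/(8*(64 + 625/64 - 450)) = -(-8)*25/(8*(-24079/64)) = -(-8)*25*(-64)/(8*24079) = -1*1600/24079 = -1600/24079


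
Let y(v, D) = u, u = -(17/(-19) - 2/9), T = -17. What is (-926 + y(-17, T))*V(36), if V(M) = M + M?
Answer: -1265240/19 ≈ -66592.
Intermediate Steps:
V(M) = 2*M
u = 191/171 (u = -(17*(-1/19) - 2*⅑) = -(-17/19 - 2/9) = -1*(-191/171) = 191/171 ≈ 1.1170)
y(v, D) = 191/171
(-926 + y(-17, T))*V(36) = (-926 + 191/171)*(2*36) = -158155/171*72 = -1265240/19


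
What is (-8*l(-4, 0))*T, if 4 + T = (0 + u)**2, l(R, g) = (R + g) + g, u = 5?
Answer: 672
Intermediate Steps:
l(R, g) = R + 2*g
T = 21 (T = -4 + (0 + 5)**2 = -4 + 5**2 = -4 + 25 = 21)
(-8*l(-4, 0))*T = -8*(-4 + 2*0)*21 = -8*(-4 + 0)*21 = -8*(-4)*21 = 32*21 = 672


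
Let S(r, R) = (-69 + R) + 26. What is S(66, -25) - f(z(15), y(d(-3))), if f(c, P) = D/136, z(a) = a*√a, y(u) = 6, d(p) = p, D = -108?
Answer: -2285/34 ≈ -67.206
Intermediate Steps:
S(r, R) = -43 + R
z(a) = a^(3/2)
f(c, P) = -27/34 (f(c, P) = -108/136 = -108*1/136 = -27/34)
S(66, -25) - f(z(15), y(d(-3))) = (-43 - 25) - 1*(-27/34) = -68 + 27/34 = -2285/34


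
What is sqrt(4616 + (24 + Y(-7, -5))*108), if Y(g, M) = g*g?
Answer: 50*sqrt(5) ≈ 111.80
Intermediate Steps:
Y(g, M) = g**2
sqrt(4616 + (24 + Y(-7, -5))*108) = sqrt(4616 + (24 + (-7)**2)*108) = sqrt(4616 + (24 + 49)*108) = sqrt(4616 + 73*108) = sqrt(4616 + 7884) = sqrt(12500) = 50*sqrt(5)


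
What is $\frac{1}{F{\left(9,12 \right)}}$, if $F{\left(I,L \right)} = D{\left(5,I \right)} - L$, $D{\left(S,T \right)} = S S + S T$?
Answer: $\frac{1}{58} \approx 0.017241$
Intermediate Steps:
$D{\left(S,T \right)} = S^{2} + S T$
$F{\left(I,L \right)} = 25 - L + 5 I$ ($F{\left(I,L \right)} = 5 \left(5 + I\right) - L = \left(25 + 5 I\right) - L = 25 - L + 5 I$)
$\frac{1}{F{\left(9,12 \right)}} = \frac{1}{25 - 12 + 5 \cdot 9} = \frac{1}{25 - 12 + 45} = \frac{1}{58}$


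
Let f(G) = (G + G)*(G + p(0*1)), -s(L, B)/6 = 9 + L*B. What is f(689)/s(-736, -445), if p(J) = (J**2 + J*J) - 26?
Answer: -152269/327529 ≈ -0.46490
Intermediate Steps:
p(J) = -26 + 2*J**2 (p(J) = (J**2 + J**2) - 26 = 2*J**2 - 26 = -26 + 2*J**2)
s(L, B) = -54 - 6*B*L (s(L, B) = -6*(9 + L*B) = -6*(9 + B*L) = -54 - 6*B*L)
f(G) = 2*G*(-26 + G) (f(G) = (G + G)*(G + (-26 + 2*(0*1)**2)) = (2*G)*(G + (-26 + 2*0**2)) = (2*G)*(G + (-26 + 2*0)) = (2*G)*(G + (-26 + 0)) = (2*G)*(G - 26) = (2*G)*(-26 + G) = 2*G*(-26 + G))
f(689)/s(-736, -445) = (2*689*(-26 + 689))/(-54 - 6*(-445)*(-736)) = (2*689*663)/(-54 - 1965120) = 913614/(-1965174) = 913614*(-1/1965174) = -152269/327529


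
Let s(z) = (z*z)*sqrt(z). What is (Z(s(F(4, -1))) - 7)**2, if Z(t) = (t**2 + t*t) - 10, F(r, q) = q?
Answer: 361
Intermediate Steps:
s(z) = z**(5/2) (s(z) = z**2*sqrt(z) = z**(5/2))
Z(t) = -10 + 2*t**2 (Z(t) = (t**2 + t**2) - 10 = 2*t**2 - 10 = -10 + 2*t**2)
(Z(s(F(4, -1))) - 7)**2 = ((-10 + 2*((-1)**(5/2))**2) - 7)**2 = ((-10 + 2*I**2) - 7)**2 = ((-10 + 2*(-1)) - 7)**2 = ((-10 - 2) - 7)**2 = (-12 - 7)**2 = (-19)**2 = 361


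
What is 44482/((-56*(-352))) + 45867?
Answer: 452087393/9856 ≈ 45869.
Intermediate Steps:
44482/((-56*(-352))) + 45867 = 44482/19712 + 45867 = 44482*(1/19712) + 45867 = 22241/9856 + 45867 = 452087393/9856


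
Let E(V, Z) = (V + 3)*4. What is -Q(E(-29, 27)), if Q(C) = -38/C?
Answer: -19/52 ≈ -0.36538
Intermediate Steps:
E(V, Z) = 12 + 4*V (E(V, Z) = (3 + V)*4 = 12 + 4*V)
-Q(E(-29, 27)) = -(-38)/(12 + 4*(-29)) = -(-38)/(12 - 116) = -(-38)/(-104) = -(-38)*(-1)/104 = -1*19/52 = -19/52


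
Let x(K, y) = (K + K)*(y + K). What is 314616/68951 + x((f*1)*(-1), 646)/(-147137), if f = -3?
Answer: 46023159198/10145243287 ≈ 4.5364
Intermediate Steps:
x(K, y) = 2*K*(K + y) (x(K, y) = (2*K)*(K + y) = 2*K*(K + y))
314616/68951 + x((f*1)*(-1), 646)/(-147137) = 314616/68951 + (2*(-3*1*(-1))*(-3*1*(-1) + 646))/(-147137) = 314616*(1/68951) + (2*(-3*(-1))*(-3*(-1) + 646))*(-1/147137) = 314616/68951 + (2*3*(3 + 646))*(-1/147137) = 314616/68951 + (2*3*649)*(-1/147137) = 314616/68951 + 3894*(-1/147137) = 314616/68951 - 3894/147137 = 46023159198/10145243287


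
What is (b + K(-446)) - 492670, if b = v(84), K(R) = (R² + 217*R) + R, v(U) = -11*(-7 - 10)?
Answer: -390795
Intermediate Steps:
v(U) = 187 (v(U) = -11*(-17) = 187)
K(R) = R² + 218*R
b = 187
(b + K(-446)) - 492670 = (187 - 446*(218 - 446)) - 492670 = (187 - 446*(-228)) - 492670 = (187 + 101688) - 492670 = 101875 - 492670 = -390795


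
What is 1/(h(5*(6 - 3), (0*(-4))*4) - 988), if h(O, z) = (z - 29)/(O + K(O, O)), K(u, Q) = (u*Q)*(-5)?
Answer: -1110/1096651 ≈ -0.0010122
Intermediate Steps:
K(u, Q) = -5*Q*u (K(u, Q) = (Q*u)*(-5) = -5*Q*u)
h(O, z) = (-29 + z)/(O - 5*O**2) (h(O, z) = (z - 29)/(O - 5*O*O) = (-29 + z)/(O - 5*O**2))
1/(h(5*(6 - 3), (0*(-4))*4) - 988) = 1/((-29 + (0*(-4))*4)/(((5*(6 - 3)))*(1 - 25*(6 - 3))) - 988) = 1/((-29 + 0*4)/(((5*3))*(1 - 25*3)) - 988) = 1/((-29 + 0)/(15*(1 - 5*15)) - 988) = 1/((1/15)*(-29)/(1 - 75) - 988) = 1/((1/15)*(-29)/(-74) - 988) = 1/((1/15)*(-1/74)*(-29) - 988) = 1/(29/1110 - 988) = 1/(-1096651/1110) = -1110/1096651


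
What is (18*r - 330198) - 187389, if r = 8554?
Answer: -363615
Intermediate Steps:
(18*r - 330198) - 187389 = (18*8554 - 330198) - 187389 = (153972 - 330198) - 187389 = -176226 - 187389 = -363615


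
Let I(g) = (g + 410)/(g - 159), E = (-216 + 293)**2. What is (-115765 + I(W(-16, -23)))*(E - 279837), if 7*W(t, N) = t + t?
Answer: 36307536115804/1145 ≈ 3.1710e+10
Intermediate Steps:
W(t, N) = 2*t/7 (W(t, N) = (t + t)/7 = (2*t)/7 = 2*t/7)
E = 5929 (E = 77**2 = 5929)
I(g) = (410 + g)/(-159 + g)
(-115765 + I(W(-16, -23)))*(E - 279837) = (-115765 + (410 + (2/7)*(-16))/(-159 + (2/7)*(-16)))*(5929 - 279837) = (-115765 + (410 - 32/7)/(-159 - 32/7))*(-273908) = (-115765 + (2838/7)/(-1145/7))*(-273908) = (-115765 - 7/1145*2838/7)*(-273908) = (-115765 - 2838/1145)*(-273908) = -132553763/1145*(-273908) = 36307536115804/1145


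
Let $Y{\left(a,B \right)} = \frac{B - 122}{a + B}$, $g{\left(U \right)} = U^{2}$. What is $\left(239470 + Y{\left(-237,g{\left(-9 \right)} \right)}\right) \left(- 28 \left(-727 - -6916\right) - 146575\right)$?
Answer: $- \frac{11949386990987}{156} \approx -7.6599 \cdot 10^{10}$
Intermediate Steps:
$Y{\left(a,B \right)} = \frac{-122 + B}{B + a}$
$\left(239470 + Y{\left(-237,g{\left(-9 \right)} \right)}\right) \left(- 28 \left(-727 - -6916\right) - 146575\right) = \left(239470 + \frac{-122 + \left(-9\right)^{2}}{\left(-9\right)^{2} - 237}\right) \left(- 28 \left(-727 - -6916\right) - 146575\right) = \left(239470 + \frac{-122 + 81}{81 - 237}\right) \left(- 28 \left(-727 + 6916\right) - 146575\right) = \left(239470 + \frac{1}{-156} \left(-41\right)\right) \left(\left(-28\right) 6189 - 146575\right) = \left(239470 - - \frac{41}{156}\right) \left(-173292 - 146575\right) = \left(239470 + \frac{41}{156}\right) \left(-319867\right) = \frac{37357361}{156} \left(-319867\right) = - \frac{11949386990987}{156}$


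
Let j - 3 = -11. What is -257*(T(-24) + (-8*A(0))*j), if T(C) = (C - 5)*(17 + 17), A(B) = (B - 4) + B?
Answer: 319194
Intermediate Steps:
j = -8 (j = 3 - 11 = -8)
A(B) = -4 + 2*B (A(B) = (-4 + B) + B = -4 + 2*B)
T(C) = -170 + 34*C (T(C) = (-5 + C)*34 = -170 + 34*C)
-257*(T(-24) + (-8*A(0))*j) = -257*((-170 + 34*(-24)) - 8*(-4 + 2*0)*(-8)) = -257*((-170 - 816) - 8*(-4 + 0)*(-8)) = -257*(-986 - 8*(-4)*(-8)) = -257*(-986 + 32*(-8)) = -257*(-986 - 256) = -257*(-1242) = 319194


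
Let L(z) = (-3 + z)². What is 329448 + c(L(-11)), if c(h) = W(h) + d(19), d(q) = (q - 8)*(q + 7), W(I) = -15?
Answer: 329719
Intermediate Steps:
d(q) = (-8 + q)*(7 + q)
c(h) = 271 (c(h) = -15 + (-56 + 19² - 1*19) = -15 + (-56 + 361 - 19) = -15 + 286 = 271)
329448 + c(L(-11)) = 329448 + 271 = 329719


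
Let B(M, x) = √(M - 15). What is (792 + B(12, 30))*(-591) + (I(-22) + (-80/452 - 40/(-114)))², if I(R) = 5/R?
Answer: -9398631447932663/20079456804 - 591*I*√3 ≈ -4.6807e+5 - 1023.6*I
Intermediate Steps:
B(M, x) = √(-15 + M)
(792 + B(12, 30))*(-591) + (I(-22) + (-80/452 - 40/(-114)))² = (792 + √(-15 + 12))*(-591) + (5/(-22) + (-80/452 - 40/(-114)))² = (792 + √(-3))*(-591) + (5*(-1/22) + (-80*1/452 - 40*(-1/114)))² = (792 + I*√3)*(-591) + (-5/22 + (-20/113 + 20/57))² = (-468072 - 591*I*√3) + (-5/22 + 1120/6441)² = (-468072 - 591*I*√3) + (-7565/141702)² = (-468072 - 591*I*√3) + 57229225/20079456804 = -9398631447932663/20079456804 - 591*I*√3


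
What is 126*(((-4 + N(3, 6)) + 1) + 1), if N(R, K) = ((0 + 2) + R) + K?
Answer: 1134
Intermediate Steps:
N(R, K) = 2 + K + R (N(R, K) = (2 + R) + K = 2 + K + R)
126*(((-4 + N(3, 6)) + 1) + 1) = 126*(((-4 + (2 + 6 + 3)) + 1) + 1) = 126*(((-4 + 11) + 1) + 1) = 126*((7 + 1) + 1) = 126*(8 + 1) = 126*9 = 1134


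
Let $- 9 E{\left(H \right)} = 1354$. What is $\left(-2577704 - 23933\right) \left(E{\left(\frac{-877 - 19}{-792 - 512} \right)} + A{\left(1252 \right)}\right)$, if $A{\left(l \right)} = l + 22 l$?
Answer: $- \frac{670728034970}{9} \approx -7.4525 \cdot 10^{10}$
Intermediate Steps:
$E{\left(H \right)} = - \frac{1354}{9}$ ($E{\left(H \right)} = \left(- \frac{1}{9}\right) 1354 = - \frac{1354}{9}$)
$A{\left(l \right)} = 23 l$
$\left(-2577704 - 23933\right) \left(E{\left(\frac{-877 - 19}{-792 - 512} \right)} + A{\left(1252 \right)}\right) = \left(-2577704 - 23933\right) \left(- \frac{1354}{9} + 23 \cdot 1252\right) = - 2601637 \left(- \frac{1354}{9} + 28796\right) = \left(-2601637\right) \frac{257810}{9} = - \frac{670728034970}{9}$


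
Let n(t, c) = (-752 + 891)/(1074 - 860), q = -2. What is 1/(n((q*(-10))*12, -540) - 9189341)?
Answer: -214/1966518835 ≈ -1.0882e-7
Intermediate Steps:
n(t, c) = 139/214
1/(n((q*(-10))*12, -540) - 9189341) = 1/(139/214 - 9189341) = 1/(-1966518835/214) = -214/1966518835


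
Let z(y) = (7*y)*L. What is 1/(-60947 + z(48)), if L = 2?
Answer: -1/60275 ≈ -1.6591e-5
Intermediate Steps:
z(y) = 14*y (z(y) = (7*y)*2 = 14*y)
1/(-60947 + z(48)) = 1/(-60947 + 14*48) = 1/(-60947 + 672) = 1/(-60275) = -1/60275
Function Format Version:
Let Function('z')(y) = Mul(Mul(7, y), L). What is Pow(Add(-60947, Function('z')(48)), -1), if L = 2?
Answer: Rational(-1, 60275) ≈ -1.6591e-5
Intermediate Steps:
Function('z')(y) = Mul(14, y) (Function('z')(y) = Mul(Mul(7, y), 2) = Mul(14, y))
Pow(Add(-60947, Function('z')(48)), -1) = Pow(Add(-60947, Mul(14, 48)), -1) = Pow(Add(-60947, 672), -1) = Pow(-60275, -1) = Rational(-1, 60275)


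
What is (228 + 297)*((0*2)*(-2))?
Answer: 0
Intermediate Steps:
(228 + 297)*((0*2)*(-2)) = 525*(0*(-2)) = 525*0 = 0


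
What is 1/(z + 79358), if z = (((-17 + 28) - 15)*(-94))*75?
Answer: 1/107558 ≈ 9.2973e-6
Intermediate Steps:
z = 28200 (z = ((11 - 15)*(-94))*75 = -4*(-94)*75 = 376*75 = 28200)
1/(z + 79358) = 1/(28200 + 79358) = 1/107558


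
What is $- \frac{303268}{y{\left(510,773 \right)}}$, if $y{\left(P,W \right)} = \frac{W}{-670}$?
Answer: $\frac{203189560}{773} \approx 2.6286 \cdot 10^{5}$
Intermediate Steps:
$y{\left(P,W \right)} = - \frac{W}{670}$ ($y{\left(P,W \right)} = W \left(- \frac{1}{670}\right) = - \frac{W}{670}$)
$- \frac{303268}{y{\left(510,773 \right)}} = - \frac{303268}{\left(- \frac{1}{670}\right) 773} = - \frac{303268}{- \frac{773}{670}} = \left(-303268\right) \left(- \frac{670}{773}\right) = \frac{203189560}{773}$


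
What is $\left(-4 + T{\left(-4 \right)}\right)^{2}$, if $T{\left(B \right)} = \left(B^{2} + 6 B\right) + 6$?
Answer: $36$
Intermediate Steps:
$T{\left(B \right)} = 6 + B^{2} + 6 B$
$\left(-4 + T{\left(-4 \right)}\right)^{2} = \left(-4 + \left(6 + \left(-4\right)^{2} + 6 \left(-4\right)\right)\right)^{2} = \left(-4 + \left(6 + 16 - 24\right)\right)^{2} = \left(-4 - 2\right)^{2} = \left(-6\right)^{2} = 36$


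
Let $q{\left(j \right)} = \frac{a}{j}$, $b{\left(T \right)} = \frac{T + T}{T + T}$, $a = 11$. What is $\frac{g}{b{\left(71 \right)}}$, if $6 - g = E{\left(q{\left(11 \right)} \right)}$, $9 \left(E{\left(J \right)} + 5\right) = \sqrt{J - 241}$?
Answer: $11 - \frac{4 i \sqrt{15}}{9} \approx 11.0 - 1.7213 i$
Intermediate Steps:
$b{\left(T \right)} = 1$ ($b{\left(T \right)} = \frac{2 T}{2 T} = 2 T \frac{1}{2 T} = 1$)
$q{\left(j \right)} = \frac{11}{j}$
$E{\left(J \right)} = -5 + \frac{\sqrt{-241 + J}}{9}$ ($E{\left(J \right)} = -5 + \frac{\sqrt{J - 241}}{9} = -5 + \frac{\sqrt{-241 + J}}{9}$)
$g = 11 - \frac{4 i \sqrt{15}}{9}$ ($g = 6 - \left(-5 + \frac{\sqrt{-241 + \frac{11}{11}}}{9}\right) = 6 - \left(-5 + \frac{\sqrt{-241 + 11 \cdot \frac{1}{11}}}{9}\right) = 6 - \left(-5 + \frac{\sqrt{-241 + 1}}{9}\right) = 6 - \left(-5 + \frac{\sqrt{-240}}{9}\right) = 6 - \left(-5 + \frac{4 i \sqrt{15}}{9}\right) = 6 + \left(5 - \frac{4 i \sqrt{15}}{9}\right) = 11 - \frac{4 i \sqrt{15}}{9} \approx 11.0 - 1.7213 i$)
$\frac{g}{b{\left(71 \right)}} = \frac{11 - \frac{4 i \sqrt{15}}{9}}{1} = \left(11 - \frac{4 i \sqrt{15}}{9}\right) 1 = 11 - \frac{4 i \sqrt{15}}{9}$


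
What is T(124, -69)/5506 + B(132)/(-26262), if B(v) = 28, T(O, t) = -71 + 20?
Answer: -746765/72299286 ≈ -0.010329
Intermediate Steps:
T(O, t) = -51
T(124, -69)/5506 + B(132)/(-26262) = -51/5506 + 28/(-26262) = -51*1/5506 + 28*(-1/26262) = -51/5506 - 14/13131 = -746765/72299286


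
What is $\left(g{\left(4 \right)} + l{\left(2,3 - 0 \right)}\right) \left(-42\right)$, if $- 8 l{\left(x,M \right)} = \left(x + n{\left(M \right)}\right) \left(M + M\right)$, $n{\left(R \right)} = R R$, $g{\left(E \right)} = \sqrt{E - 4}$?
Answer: $\frac{693}{2} \approx 346.5$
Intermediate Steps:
$g{\left(E \right)} = \sqrt{-4 + E}$
$n{\left(R \right)} = R^{2}$
$l{\left(x,M \right)} = - \frac{M \left(x + M^{2}\right)}{4}$ ($l{\left(x,M \right)} = - \frac{\left(x + M^{2}\right) \left(M + M\right)}{8} = - \frac{\left(x + M^{2}\right) 2 M}{8} = - \frac{2 M \left(x + M^{2}\right)}{8} = - \frac{M \left(x + M^{2}\right)}{4}$)
$\left(g{\left(4 \right)} + l{\left(2,3 - 0 \right)}\right) \left(-42\right) = \left(\sqrt{-4 + 4} - \frac{\left(3 - 0\right) \left(2 + \left(3 - 0\right)^{2}\right)}{4}\right) \left(-42\right) = \left(\sqrt{0} - \frac{\left(3 + 0\right) \left(2 + \left(3 + 0\right)^{2}\right)}{4}\right) \left(-42\right) = \left(0 - \frac{3 \left(2 + 3^{2}\right)}{4}\right) \left(-42\right) = \left(0 - \frac{3 \left(2 + 9\right)}{4}\right) \left(-42\right) = \left(0 - \frac{3}{4} \cdot 11\right) \left(-42\right) = \left(0 - \frac{33}{4}\right) \left(-42\right) = \left(- \frac{33}{4}\right) \left(-42\right) = \frac{693}{2}$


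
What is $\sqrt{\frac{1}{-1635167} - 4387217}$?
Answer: $\frac{4 i \sqrt{733150881407078755}}{1635167} \approx 2094.6 i$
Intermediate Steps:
$\sqrt{\frac{1}{-1635167} - 4387217} = \sqrt{- \frac{1}{1635167} - 4387217} = \sqrt{- \frac{7173832460240}{1635167}} = \frac{4 i \sqrt{733150881407078755}}{1635167}$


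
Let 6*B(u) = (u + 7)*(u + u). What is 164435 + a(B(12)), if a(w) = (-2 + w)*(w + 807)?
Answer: 229777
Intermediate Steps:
B(u) = u*(7 + u)/3 (B(u) = ((u + 7)*(u + u))/6 = ((7 + u)*(2*u))/6 = (2*u*(7 + u))/6 = u*(7 + u)/3)
a(w) = (-2 + w)*(807 + w)
164435 + a(B(12)) = 164435 + (-1614 + ((1/3)*12*(7 + 12))**2 + 805*((1/3)*12*(7 + 12))) = 164435 + (-1614 + ((1/3)*12*19)**2 + 805*((1/3)*12*19)) = 164435 + (-1614 + 76**2 + 805*76) = 164435 + (-1614 + 5776 + 61180) = 164435 + 65342 = 229777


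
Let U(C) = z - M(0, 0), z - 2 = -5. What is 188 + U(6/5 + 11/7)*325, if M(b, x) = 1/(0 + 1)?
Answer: -1112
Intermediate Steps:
z = -3 (z = 2 - 5 = -3)
M(b, x) = 1 (M(b, x) = 1/1 = 1)
U(C) = -4 (U(C) = -3 - 1*1 = -3 - 1 = -4)
188 + U(6/5 + 11/7)*325 = 188 - 4*325 = 188 - 1300 = -1112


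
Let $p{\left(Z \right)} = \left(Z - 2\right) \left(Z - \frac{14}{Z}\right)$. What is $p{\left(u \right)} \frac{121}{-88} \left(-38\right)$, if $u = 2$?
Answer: $0$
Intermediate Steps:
$p{\left(Z \right)} = \left(-2 + Z\right) \left(Z - \frac{14}{Z}\right)$
$p{\left(u \right)} \frac{121}{-88} \left(-38\right) = \left(-14 + 2^{2} - 4 + \frac{28}{2}\right) \frac{121}{-88} \left(-38\right) = \left(-14 + 4 - 4 + 28 \cdot \frac{1}{2}\right) 121 \left(- \frac{1}{88}\right) \left(-38\right) = \left(-14 + 4 - 4 + 14\right) \left(- \frac{11}{8}\right) \left(-38\right) = 0 \left(- \frac{11}{8}\right) \left(-38\right) = 0 \left(-38\right) = 0$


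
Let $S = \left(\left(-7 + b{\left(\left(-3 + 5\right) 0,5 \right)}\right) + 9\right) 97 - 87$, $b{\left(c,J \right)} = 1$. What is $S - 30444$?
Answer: $-30240$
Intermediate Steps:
$S = 204$ ($S = \left(\left(-7 + 1\right) + 9\right) 97 - 87 = \left(-6 + 9\right) 97 - 87 = 3 \cdot 97 - 87 = 291 - 87 = 204$)
$S - 30444 = 204 - 30444 = -30240$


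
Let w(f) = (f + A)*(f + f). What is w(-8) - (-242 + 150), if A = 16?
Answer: -36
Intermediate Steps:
w(f) = 2*f*(16 + f) (w(f) = (f + 16)*(f + f) = (16 + f)*(2*f) = 2*f*(16 + f))
w(-8) - (-242 + 150) = 2*(-8)*(16 - 8) - (-242 + 150) = 2*(-8)*8 - 1*(-92) = -128 + 92 = -36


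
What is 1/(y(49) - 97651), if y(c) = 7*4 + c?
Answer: -1/97574 ≈ -1.0249e-5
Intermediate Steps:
y(c) = 28 + c
1/(y(49) - 97651) = 1/((28 + 49) - 97651) = 1/(77 - 97651) = 1/(-97574) = -1/97574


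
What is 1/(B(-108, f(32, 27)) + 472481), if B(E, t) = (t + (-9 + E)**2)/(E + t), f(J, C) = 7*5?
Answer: 1/472293 ≈ 2.1173e-6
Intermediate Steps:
f(J, C) = 35
B(E, t) = (t + (-9 + E)**2)/(E + t)
1/(B(-108, f(32, 27)) + 472481) = 1/((35 + (-9 - 108)**2)/(-108 + 35) + 472481) = 1/((35 + (-117)**2)/(-73) + 472481) = 1/(-(35 + 13689)/73 + 472481) = 1/(-1/73*13724 + 472481) = 1/(-188 + 472481) = 1/472293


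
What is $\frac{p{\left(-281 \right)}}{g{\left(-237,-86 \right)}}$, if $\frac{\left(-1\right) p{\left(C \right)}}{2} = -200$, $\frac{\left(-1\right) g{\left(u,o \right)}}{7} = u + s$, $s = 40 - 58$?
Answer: $\frac{80}{357} \approx 0.22409$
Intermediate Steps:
$s = -18$ ($s = 40 - 58 = -18$)
$g{\left(u,o \right)} = 126 - 7 u$ ($g{\left(u,o \right)} = - 7 \left(u - 18\right) = - 7 \left(-18 + u\right) = 126 - 7 u$)
$p{\left(C \right)} = 400$ ($p{\left(C \right)} = \left(-2\right) \left(-200\right) = 400$)
$\frac{p{\left(-281 \right)}}{g{\left(-237,-86 \right)}} = \frac{400}{126 - -1659} = \frac{400}{126 + 1659} = \frac{400}{1785} = 400 \cdot \frac{1}{1785} = \frac{80}{357}$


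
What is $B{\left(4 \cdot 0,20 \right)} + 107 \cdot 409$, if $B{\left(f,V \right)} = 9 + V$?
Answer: $43792$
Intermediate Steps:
$B{\left(4 \cdot 0,20 \right)} + 107 \cdot 409 = \left(9 + 20\right) + 107 \cdot 409 = 29 + 43763 = 43792$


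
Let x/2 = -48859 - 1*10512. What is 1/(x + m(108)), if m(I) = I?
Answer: -1/118634 ≈ -8.4293e-6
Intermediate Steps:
x = -118742 (x = 2*(-48859 - 1*10512) = 2*(-48859 - 10512) = 2*(-59371) = -118742)
1/(x + m(108)) = 1/(-118742 + 108) = 1/(-118634) = -1/118634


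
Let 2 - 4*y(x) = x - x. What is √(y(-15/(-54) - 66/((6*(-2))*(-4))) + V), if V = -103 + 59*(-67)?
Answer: I*√16222/2 ≈ 63.683*I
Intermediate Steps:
y(x) = ½ (y(x) = ½ - (x - x)/4 = ½ - ¼*0 = ½ + 0 = ½)
V = -4056 (V = -103 - 3953 = -4056)
√(y(-15/(-54) - 66/((6*(-2))*(-4))) + V) = √(½ - 4056) = √(-8111/2) = I*√16222/2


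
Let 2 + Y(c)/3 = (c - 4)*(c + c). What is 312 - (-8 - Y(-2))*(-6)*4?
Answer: -1464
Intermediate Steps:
Y(c) = -6 + 6*c*(-4 + c) (Y(c) = -6 + 3*((c - 4)*(c + c)) = -6 + 3*((-4 + c)*(2*c)) = -6 + 3*(2*c*(-4 + c)) = -6 + 6*c*(-4 + c))
312 - (-8 - Y(-2))*(-6)*4 = 312 - (-8 - (-6 - 24*(-2) + 6*(-2)**2))*(-6)*4 = 312 - (-8 - (-6 + 48 + 6*4))*(-6)*4 = 312 - (-8 - (-6 + 48 + 24))*(-6)*4 = 312 - (-8 - 1*66)*(-6)*4 = 312 - (-8 - 66)*(-6)*4 = 312 - (-74*(-6))*4 = 312 - 444*4 = 312 - 1*1776 = 312 - 1776 = -1464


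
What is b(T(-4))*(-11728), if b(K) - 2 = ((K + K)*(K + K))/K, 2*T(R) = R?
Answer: 70368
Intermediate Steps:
T(R) = R/2
b(K) = 2 + 4*K (b(K) = 2 + ((K + K)*(K + K))/K = 2 + ((2*K)*(2*K))/K = 2 + (4*K²)/K = 2 + 4*K)
b(T(-4))*(-11728) = (2 + 4*((½)*(-4)))*(-11728) = (2 + 4*(-2))*(-11728) = (2 - 8)*(-11728) = -6*(-11728) = 70368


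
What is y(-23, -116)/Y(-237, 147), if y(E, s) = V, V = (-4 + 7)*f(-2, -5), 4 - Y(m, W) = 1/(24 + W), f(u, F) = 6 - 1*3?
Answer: 1539/683 ≈ 2.2533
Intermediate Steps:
f(u, F) = 3 (f(u, F) = 6 - 3 = 3)
Y(m, W) = 4 - 1/(24 + W)
V = 9 (V = (-4 + 7)*3 = 3*3 = 9)
y(E, s) = 9
y(-23, -116)/Y(-237, 147) = 9/(((95 + 4*147)/(24 + 147))) = 9/(((95 + 588)/171)) = 9/(((1/171)*683)) = 9/(683/171) = 9*(171/683) = 1539/683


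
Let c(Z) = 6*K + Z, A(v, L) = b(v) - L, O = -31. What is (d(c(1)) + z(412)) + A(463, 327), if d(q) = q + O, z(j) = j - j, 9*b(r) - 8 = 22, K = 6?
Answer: -953/3 ≈ -317.67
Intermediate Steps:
b(r) = 10/3 (b(r) = 8/9 + (⅑)*22 = 8/9 + 22/9 = 10/3)
A(v, L) = 10/3 - L
c(Z) = 36 + Z (c(Z) = 6*6 + Z = 36 + Z)
z(j) = 0
d(q) = -31 + q (d(q) = q - 31 = -31 + q)
(d(c(1)) + z(412)) + A(463, 327) = ((-31 + (36 + 1)) + 0) + (10/3 - 1*327) = ((-31 + 37) + 0) + (10/3 - 327) = (6 + 0) - 971/3 = 6 - 971/3 = -953/3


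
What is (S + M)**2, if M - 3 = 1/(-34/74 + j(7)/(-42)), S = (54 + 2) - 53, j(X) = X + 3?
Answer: 6125625/293764 ≈ 20.852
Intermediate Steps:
j(X) = 3 + X
S = 3 (S = 56 - 53 = 3)
M = 849/542 (M = 3 + 1/(-34/74 + (3 + 7)/(-42)) = 3 + 1/(-34*1/74 + 10*(-1/42)) = 3 + 1/(-17/37 - 5/21) = 3 + 1/(-542/777) = 3 - 777/542 = 849/542 ≈ 1.5664)
(S + M)**2 = (3 + 849/542)**2 = (2475/542)**2 = 6125625/293764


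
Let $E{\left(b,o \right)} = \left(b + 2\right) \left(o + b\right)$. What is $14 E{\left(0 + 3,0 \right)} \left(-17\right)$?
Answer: $-3570$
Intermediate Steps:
$E{\left(b,o \right)} = \left(2 + b\right) \left(b + o\right)$
$14 E{\left(0 + 3,0 \right)} \left(-17\right) = 14 \left(\left(0 + 3\right)^{2} + 2 \left(0 + 3\right) + 2 \cdot 0 + \left(0 + 3\right) 0\right) \left(-17\right) = 14 \left(3^{2} + 2 \cdot 3 + 0 + 3 \cdot 0\right) \left(-17\right) = 14 \left(9 + 6 + 0 + 0\right) \left(-17\right) = 14 \cdot 15 \left(-17\right) = 210 \left(-17\right) = -3570$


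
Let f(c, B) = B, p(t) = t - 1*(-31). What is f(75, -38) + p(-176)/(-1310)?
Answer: -9927/262 ≈ -37.889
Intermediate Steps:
p(t) = 31 + t (p(t) = t + 31 = 31 + t)
f(75, -38) + p(-176)/(-1310) = -38 + (31 - 176)/(-1310) = -38 - 145*(-1/1310) = -38 + 29/262 = -9927/262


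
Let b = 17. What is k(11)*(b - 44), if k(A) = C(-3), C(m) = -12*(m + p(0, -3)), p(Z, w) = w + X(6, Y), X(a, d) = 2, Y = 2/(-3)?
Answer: -1296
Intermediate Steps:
Y = -2/3 (Y = 2*(-1/3) = -2/3 ≈ -0.66667)
p(Z, w) = 2 + w (p(Z, w) = w + 2 = 2 + w)
C(m) = 12 - 12*m (C(m) = -12*(m + (2 - 3)) = -12*(m - 1) = -12*(-1 + m) = -3*(-4 + 4*m) = 12 - 12*m)
k(A) = 48 (k(A) = 12 - 12*(-3) = 12 + 36 = 48)
k(11)*(b - 44) = 48*(17 - 44) = 48*(-27) = -1296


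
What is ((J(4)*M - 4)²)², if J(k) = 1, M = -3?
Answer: 2401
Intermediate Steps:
((J(4)*M - 4)²)² = ((1*(-3) - 4)²)² = ((-3 - 4)²)² = ((-7)²)² = 49² = 2401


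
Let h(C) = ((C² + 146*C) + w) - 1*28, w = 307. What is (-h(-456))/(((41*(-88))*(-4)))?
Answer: -141639/14432 ≈ -9.8142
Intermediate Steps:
h(C) = 279 + C² + 146*C (h(C) = ((C² + 146*C) + 307) - 1*28 = (307 + C² + 146*C) - 28 = 279 + C² + 146*C)
(-h(-456))/(((41*(-88))*(-4))) = (-(279 + (-456)² + 146*(-456)))/(((41*(-88))*(-4))) = (-(279 + 207936 - 66576))/((-3608*(-4))) = -1*141639/14432 = -141639*1/14432 = -141639/14432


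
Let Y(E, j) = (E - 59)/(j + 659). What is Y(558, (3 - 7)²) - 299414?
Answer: -202103951/675 ≈ -2.9941e+5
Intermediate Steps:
Y(E, j) = (-59 + E)/(659 + j)
Y(558, (3 - 7)²) - 299414 = (-59 + 558)/(659 + (3 - 7)²) - 299414 = 499/(659 + (-4)²) - 299414 = 499/(659 + 16) - 299414 = 499/675 - 299414 = -202103951/675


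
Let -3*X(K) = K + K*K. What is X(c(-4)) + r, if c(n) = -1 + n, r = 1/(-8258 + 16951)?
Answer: -173857/26079 ≈ -6.6665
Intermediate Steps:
r = 1/8693 ≈ 0.00011504
X(K) = -K/3 - K**2/3 (X(K) = -(K + K*K)/3 = -(K + K**2)/3 = -K/3 - K**2/3)
X(c(-4)) + r = -(-1 - 4)*(1 + (-1 - 4))/3 + 1/8693 = -1/3*(-5)*(1 - 5) + 1/8693 = -1/3*(-5)*(-4) + 1/8693 = -20/3 + 1/8693 = -173857/26079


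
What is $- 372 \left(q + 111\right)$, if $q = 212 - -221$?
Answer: $-202368$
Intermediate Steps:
$q = 433$ ($q = 212 + 221 = 433$)
$- 372 \left(q + 111\right) = - 372 \left(433 + 111\right) = \left(-372\right) 544 = -202368$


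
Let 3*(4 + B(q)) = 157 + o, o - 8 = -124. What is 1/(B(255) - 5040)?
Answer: -3/15091 ≈ -0.00019879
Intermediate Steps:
o = -116 (o = 8 - 124 = -116)
B(q) = 29/3 (B(q) = -4 + (157 - 116)/3 = -4 + (⅓)*41 = -4 + 41/3 = 29/3)
1/(B(255) - 5040) = 1/(29/3 - 5040) = 1/(-15091/3) = -3/15091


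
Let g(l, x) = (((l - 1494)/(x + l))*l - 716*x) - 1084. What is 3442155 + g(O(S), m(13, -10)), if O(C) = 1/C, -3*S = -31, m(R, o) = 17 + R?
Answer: 32968230520/9641 ≈ 3.4196e+6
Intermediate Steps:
S = 31/3 (S = -⅓*(-31) = 31/3 ≈ 10.333)
g(l, x) = -1084 - 716*x + l*(-1494 + l)/(l + x) (g(l, x) = (((-1494 + l)/(l + x))*l - 716*x) - 1084 = (l*(-1494 + l)/(l + x) - 716*x) - 1084 = (-716*x + l*(-1494 + l)/(l + x)) - 1084 = -1084 - 716*x + l*(-1494 + l)/(l + x))
3442155 + g(O(S), m(13, -10)) = 3442155 + ((1/(31/3))² - 2578/31/3 - 1084*(17 + 13) - 716*(17 + 13)² - 716*(17 + 13)/31/3)/(1/(31/3) + (17 + 13)) = 3442155 + ((3/31)² - 2578*3/31 - 1084*30 - 716*30² - 716*3/31*30)/(3/31 + 30) = 3442155 + (9/961 - 7734/31 - 32520 - 716*900 - 64440/31)/(933/31) = 3442155 + 31*(9/961 - 7734/31 - 32520 - 644400 - 64440/31)/933 = 3442155 + (31/933)*(-652757505/961) = 3442155 - 217585835/9641 = 32968230520/9641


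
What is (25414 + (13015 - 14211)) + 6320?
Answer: 30538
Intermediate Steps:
(25414 + (13015 - 14211)) + 6320 = (25414 - 1196) + 6320 = 24218 + 6320 = 30538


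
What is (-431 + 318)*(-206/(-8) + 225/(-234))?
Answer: -145657/52 ≈ -2801.1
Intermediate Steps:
(-431 + 318)*(-206/(-8) + 225/(-234)) = -113*(-206*(-1/8) + 225*(-1/234)) = -113*(103/4 - 25/26) = -113*1289/52 = -145657/52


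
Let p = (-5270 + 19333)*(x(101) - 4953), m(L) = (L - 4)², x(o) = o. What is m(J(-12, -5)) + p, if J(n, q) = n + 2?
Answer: -68233480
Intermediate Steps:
J(n, q) = 2 + n
m(L) = (-4 + L)²
p = -68233676 (p = (-5270 + 19333)*(101 - 4953) = 14063*(-4852) = -68233676)
m(J(-12, -5)) + p = (-4 + (2 - 12))² - 68233676 = (-4 - 10)² - 68233676 = (-14)² - 68233676 = 196 - 68233676 = -68233480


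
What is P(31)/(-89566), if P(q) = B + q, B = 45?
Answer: -2/2357 ≈ -0.00084854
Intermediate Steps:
P(q) = 45 + q
P(31)/(-89566) = (45 + 31)/(-89566) = 76*(-1/89566) = -2/2357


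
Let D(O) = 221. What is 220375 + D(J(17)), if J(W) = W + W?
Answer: 220596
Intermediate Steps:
J(W) = 2*W
220375 + D(J(17)) = 220375 + 221 = 220596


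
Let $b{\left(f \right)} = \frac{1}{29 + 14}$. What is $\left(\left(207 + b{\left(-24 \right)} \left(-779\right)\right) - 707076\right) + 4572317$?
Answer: $\frac{166213485}{43} \approx 3.8654 \cdot 10^{6}$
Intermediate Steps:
$b{\left(f \right)} = \frac{1}{43}$
$\left(\left(207 + b{\left(-24 \right)} \left(-779\right)\right) - 707076\right) + 4572317 = \left(\left(207 + \frac{1}{43} \left(-779\right)\right) - 707076\right) + 4572317 = \left(\left(207 - \frac{779}{43}\right) - 707076\right) + 4572317 = \left(\frac{8122}{43} - 707076\right) + 4572317 = - \frac{30396146}{43} + 4572317 = \frac{166213485}{43}$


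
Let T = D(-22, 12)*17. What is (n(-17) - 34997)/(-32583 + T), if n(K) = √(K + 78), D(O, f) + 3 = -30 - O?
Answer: 34997/32770 - √61/32770 ≈ 1.0677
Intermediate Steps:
D(O, f) = -33 - O (D(O, f) = -3 + (-30 - O) = -33 - O)
T = -187 (T = (-33 - 1*(-22))*17 = (-33 + 22)*17 = -11*17 = -187)
n(K) = √(78 + K)
(n(-17) - 34997)/(-32583 + T) = (√(78 - 17) - 34997)/(-32583 - 187) = (√61 - 34997)/(-32770) = (-34997 + √61)*(-1/32770) = 34997/32770 - √61/32770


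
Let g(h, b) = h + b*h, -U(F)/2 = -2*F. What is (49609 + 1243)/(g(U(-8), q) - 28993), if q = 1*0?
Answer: -50852/29025 ≈ -1.7520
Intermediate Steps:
U(F) = 4*F (U(F) = -(-4)*F = 4*F)
q = 0
(49609 + 1243)/(g(U(-8), q) - 28993) = (49609 + 1243)/((4*(-8))*(1 + 0) - 28993) = 50852/(-32*1 - 28993) = 50852/(-32 - 28993) = 50852/(-29025) = 50852*(-1/29025) = -50852/29025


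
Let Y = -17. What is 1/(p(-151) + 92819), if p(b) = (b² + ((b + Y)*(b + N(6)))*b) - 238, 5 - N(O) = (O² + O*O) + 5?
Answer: -1/5541682 ≈ -1.8045e-7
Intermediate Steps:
N(O) = -2*O² (N(O) = 5 - ((O² + O*O) + 5) = 5 - ((O² + O²) + 5) = 5 - (2*O² + 5) = 5 - (5 + 2*O²) = 5 + (-5 - 2*O²) = -2*O²)
p(b) = -238 + b² + b*(-72 + b)*(-17 + b) (p(b) = (b² + ((b - 17)*(b - 2*6²))*b) - 238 = (b² + ((-17 + b)*(b - 2*36))*b) - 238 = (b² + ((-17 + b)*(b - 72))*b) - 238 = (b² + ((-17 + b)*(-72 + b))*b) - 238 = (b² + ((-72 + b)*(-17 + b))*b) - 238 = (b² + b*(-72 + b)*(-17 + b)) - 238 = -238 + b² + b*(-72 + b)*(-17 + b))
1/(p(-151) + 92819) = 1/((-238 + (-151)³ - 88*(-151)² + 1224*(-151)) + 92819) = 1/((-238 - 3442951 - 88*22801 - 184824) + 92819) = 1/((-238 - 3442951 - 2006488 - 184824) + 92819) = 1/(-5634501 + 92819) = 1/(-5541682) = -1/5541682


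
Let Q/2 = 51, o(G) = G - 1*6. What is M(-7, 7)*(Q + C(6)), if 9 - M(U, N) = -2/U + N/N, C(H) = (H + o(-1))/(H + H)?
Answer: 11007/14 ≈ 786.21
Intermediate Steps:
o(G) = -6 + G (o(G) = G - 6 = -6 + G)
C(H) = (-7 + H)/(2*H) (C(H) = (H + (-6 - 1))/(H + H) = (H - 7)/((2*H)) = (-7 + H)*(1/(2*H)) = (-7 + H)/(2*H))
M(U, N) = 8 + 2/U (M(U, N) = 9 - (-2/U + N/N) = 9 - (-2/U + 1) = 9 - (1 - 2/U) = 9 + (-1 + 2/U) = 8 + 2/U)
Q = 102 (Q = 2*51 = 102)
M(-7, 7)*(Q + C(6)) = (8 + 2/(-7))*(102 + (1/2)*(-7 + 6)/6) = (8 + 2*(-1/7))*(102 + (1/2)*(1/6)*(-1)) = (8 - 2/7)*(102 - 1/12) = (54/7)*(1223/12) = 11007/14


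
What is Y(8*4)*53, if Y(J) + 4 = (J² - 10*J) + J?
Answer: 38796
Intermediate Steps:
Y(J) = -4 + J² - 9*J (Y(J) = -4 + ((J² - 10*J) + J) = -4 + (J² - 9*J) = -4 + J² - 9*J)
Y(8*4)*53 = (-4 + (8*4)² - 72*4)*53 = (-4 + 32² - 9*32)*53 = (-4 + 1024 - 288)*53 = 732*53 = 38796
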